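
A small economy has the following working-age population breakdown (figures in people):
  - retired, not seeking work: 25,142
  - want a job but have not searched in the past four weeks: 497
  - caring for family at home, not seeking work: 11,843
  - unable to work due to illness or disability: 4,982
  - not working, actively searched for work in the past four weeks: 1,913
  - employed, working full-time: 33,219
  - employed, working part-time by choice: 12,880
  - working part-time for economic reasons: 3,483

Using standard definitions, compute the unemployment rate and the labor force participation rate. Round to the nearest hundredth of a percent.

Unemployment rate ≈ 3.71%; labor force participation rate ≈ 54.81%.

Employed = 33,219 + 12,880 + 3,483 = 49,582 (anyone who worked, including part-time for economic reasons, counts as employed).
Unemployed = 1,913.
Labor force = 49,582 + 1,913 = 51,495.
Not in labor force = 25,142 + 497 + 11,843 + 4,982 = 42,464 (those not working and not actively searching are outside the labor force — including those who want a job but have given up searching).
Civilian working-age population = 51,495 + 42,464 = 93,959.
Unemployment rate = 1,913 / 51,495 = 3.71%.
Labor force participation rate = 51,495 / 93,959 = 54.81%.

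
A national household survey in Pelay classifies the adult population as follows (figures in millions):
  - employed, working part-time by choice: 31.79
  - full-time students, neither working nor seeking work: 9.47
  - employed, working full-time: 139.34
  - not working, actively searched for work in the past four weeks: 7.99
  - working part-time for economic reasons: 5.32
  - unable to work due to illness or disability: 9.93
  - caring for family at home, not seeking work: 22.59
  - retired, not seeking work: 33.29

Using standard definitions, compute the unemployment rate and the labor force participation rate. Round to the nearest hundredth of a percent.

Employed = 31.79 + 139.34 + 5.32 = 176.45 million (anyone who worked, including part-time for economic reasons, counts as employed).
Unemployed = 7.99 million.
Labor force = 176.45 + 7.99 = 184.44 million.
Not in labor force = 9.47 + 9.93 + 22.59 + 33.29 = 75.28 million (those not working and not actively searching are outside the labor force).
Civilian working-age population = 184.44 + 75.28 = 259.72 million.
Unemployment rate = 7.99 / 184.44 = 4.33%.
Labor force participation rate = 184.44 / 259.72 = 71.01%.

Unemployment rate ≈ 4.33%; labor force participation rate ≈ 71.01%.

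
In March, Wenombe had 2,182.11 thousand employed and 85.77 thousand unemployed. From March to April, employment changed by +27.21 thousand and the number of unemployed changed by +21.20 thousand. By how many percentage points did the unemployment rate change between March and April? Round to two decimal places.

The unemployment rate changed by +0.84 percentage points.

March: labor force = 2,182.11 + 85.77 = 2,267.88; u = 85.77/2,267.88 = 3.78%.
April: labor force = 2,209.32 + 106.97 = 2,316.29; u = 106.97/2,316.29 = 4.62%.
Change = 4.62% − 3.78% = +0.84 pp.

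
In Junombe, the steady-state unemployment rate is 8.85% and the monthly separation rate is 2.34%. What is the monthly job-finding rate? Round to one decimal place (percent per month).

Job-finding rate ≈ 24.1% per month.

From u* = s/(s+f): f = s·(1−u)/u.
f = 2.34 × (1 − 0.0885) / 0.0885 = 2.1329 / 0.0885 ≈ 24.1% per month.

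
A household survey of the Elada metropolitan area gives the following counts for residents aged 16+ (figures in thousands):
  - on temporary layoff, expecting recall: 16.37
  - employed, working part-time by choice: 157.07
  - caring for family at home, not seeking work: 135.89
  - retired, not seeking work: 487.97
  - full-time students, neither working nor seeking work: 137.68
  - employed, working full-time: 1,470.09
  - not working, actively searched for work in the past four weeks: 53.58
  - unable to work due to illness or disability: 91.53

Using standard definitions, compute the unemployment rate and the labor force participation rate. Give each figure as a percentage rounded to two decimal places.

Unemployment rate ≈ 4.12%; labor force participation rate ≈ 66.55%.

Employed = 157.07 + 1,470.09 = 1,627.16 thousand.
Unemployed = 16.37 + 53.58 = 69.95 thousand (jobless and actively searching, or on temporary layoff).
Labor force = 1,627.16 + 69.95 = 1,697.11 thousand.
Not in labor force = 135.89 + 487.97 + 137.68 + 91.53 = 853.07 thousand (those not working and not actively searching are outside the labor force).
Civilian working-age population = 1,697.11 + 853.07 = 2,550.18 thousand.
Unemployment rate = 69.95 / 1,697.11 = 4.12%.
Labor force participation rate = 1,697.11 / 2,550.18 = 66.55%.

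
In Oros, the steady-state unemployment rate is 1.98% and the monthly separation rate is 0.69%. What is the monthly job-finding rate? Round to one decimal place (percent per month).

Job-finding rate ≈ 34.2% per month.

From u* = s/(s+f): f = s·(1−u)/u.
f = 0.69 × (1 − 0.0198) / 0.0198 = 0.6763 / 0.0198 ≈ 34.2% per month.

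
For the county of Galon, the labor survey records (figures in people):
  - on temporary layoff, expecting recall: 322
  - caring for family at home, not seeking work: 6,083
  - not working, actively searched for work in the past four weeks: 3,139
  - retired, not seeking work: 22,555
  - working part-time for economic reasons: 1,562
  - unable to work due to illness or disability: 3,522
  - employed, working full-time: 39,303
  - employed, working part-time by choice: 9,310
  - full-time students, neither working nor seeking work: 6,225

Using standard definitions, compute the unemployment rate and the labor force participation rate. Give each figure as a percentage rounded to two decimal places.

Employed = 1,562 + 39,303 + 9,310 = 50,175 (anyone who worked, including part-time for economic reasons, counts as employed).
Unemployed = 322 + 3,139 = 3,461 (jobless and actively searching, or on temporary layoff).
Labor force = 50,175 + 3,461 = 53,636.
Not in labor force = 6,083 + 22,555 + 3,522 + 6,225 = 38,385 (those not working and not actively searching are outside the labor force).
Civilian working-age population = 53,636 + 38,385 = 92,021.
Unemployment rate = 3,461 / 53,636 = 6.45%.
Labor force participation rate = 53,636 / 92,021 = 58.29%.

Unemployment rate ≈ 6.45%; labor force participation rate ≈ 58.29%.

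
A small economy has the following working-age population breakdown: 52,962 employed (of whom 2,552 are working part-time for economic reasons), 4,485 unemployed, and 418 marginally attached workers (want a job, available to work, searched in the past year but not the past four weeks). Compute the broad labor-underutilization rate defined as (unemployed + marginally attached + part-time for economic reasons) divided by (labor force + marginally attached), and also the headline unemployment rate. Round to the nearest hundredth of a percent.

Labor force = 52,962 + 4,485 = 57,447.
Numerator = 4,485 + 418 + 2,552 = 7,455.
Denominator = 57,447 + 418 = 57,865.
Broad rate = 7,455 / 57,865 = 12.88%.
Headline unemployment rate = 4,485 / 57,447 = 7.81%.

Broad underutilization rate ≈ 12.88%; headline unemployment rate ≈ 7.81%.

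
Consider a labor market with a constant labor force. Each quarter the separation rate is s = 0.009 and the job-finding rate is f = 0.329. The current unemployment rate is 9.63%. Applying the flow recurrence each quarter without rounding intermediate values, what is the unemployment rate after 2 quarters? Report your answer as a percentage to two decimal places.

Unemployment rate after two quarters ≈ 5.72%.

With a fixed labor force, u_{t+1} = u_t + s·(1−u_t) − f·u_t = u_t·(1−s−f) + s.
Here 1−s−f = 0.662 and s = 0.009.
u_1 = 0.096300 × 0.662 + 0.009 = 0.072751.
u_2 = 0.072751 × 0.662 + 0.009 = 0.057161.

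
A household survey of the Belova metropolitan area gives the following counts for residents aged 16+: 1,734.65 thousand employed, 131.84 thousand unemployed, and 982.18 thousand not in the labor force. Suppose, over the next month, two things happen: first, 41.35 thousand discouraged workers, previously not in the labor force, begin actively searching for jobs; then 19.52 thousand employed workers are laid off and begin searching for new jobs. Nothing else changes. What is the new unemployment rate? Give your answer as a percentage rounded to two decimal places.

New unemployment rate ≈ 10.10%.

Initially, labor force = 1,734.65 + 131.84 = 1,866.49 thousand, so u = 131.84/1,866.49 = 7.06%.
After the first change, unemployed and labor force both rise by 41.35 → E = 1,734.65, U = 173.19, labor force = 1,907.84 thousand.
After the second change, employed falls and unemployed rises by 19.52; labor force unchanged → E = 1,715.13, U = 192.71, labor force = 1,907.84 thousand.
New unemployment rate = 192.71 / 1,907.84 = 10.10%.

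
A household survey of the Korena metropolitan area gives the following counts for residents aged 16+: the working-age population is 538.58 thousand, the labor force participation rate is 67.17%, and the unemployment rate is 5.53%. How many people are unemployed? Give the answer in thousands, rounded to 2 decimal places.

About 20.01 thousand are unemployed.

Labor force = 0.6717 × 538.58 = 361.76 thousand.
Unemployed = 0.0553 × 361.76 ≈ 20.01 thousand.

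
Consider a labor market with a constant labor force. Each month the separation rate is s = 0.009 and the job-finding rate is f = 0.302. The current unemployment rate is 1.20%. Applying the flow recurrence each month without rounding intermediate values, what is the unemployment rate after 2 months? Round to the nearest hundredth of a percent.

With a fixed labor force, u_{t+1} = u_t + s·(1−u_t) − f·u_t = u_t·(1−s−f) + s.
Here 1−s−f = 0.689 and s = 0.009.
u_1 = 0.012000 × 0.689 + 0.009 = 0.017268.
u_2 = 0.017268 × 0.689 + 0.009 = 0.020898.

Unemployment rate after two months ≈ 2.09%.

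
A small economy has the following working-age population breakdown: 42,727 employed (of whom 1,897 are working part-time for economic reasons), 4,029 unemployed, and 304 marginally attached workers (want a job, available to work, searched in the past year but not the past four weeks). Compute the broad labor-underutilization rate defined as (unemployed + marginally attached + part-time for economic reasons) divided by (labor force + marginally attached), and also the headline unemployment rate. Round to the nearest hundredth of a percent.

Broad underutilization rate ≈ 13.24%; headline unemployment rate ≈ 8.62%.

Labor force = 42,727 + 4,029 = 46,756.
Numerator = 4,029 + 304 + 1,897 = 6,230.
Denominator = 46,756 + 304 = 47,060.
Broad rate = 6,230 / 47,060 = 13.24%.
Headline unemployment rate = 4,029 / 46,756 = 8.62%.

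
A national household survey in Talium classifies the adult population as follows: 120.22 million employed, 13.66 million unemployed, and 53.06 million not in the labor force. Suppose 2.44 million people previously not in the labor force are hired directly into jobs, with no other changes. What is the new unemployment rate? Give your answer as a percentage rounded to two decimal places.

New unemployment rate ≈ 10.02%.

Initially, labor force = 120.22 + 13.66 = 133.88 million, so u = 13.66/133.88 = 10.20%.
After the change, employed and labor force both rise by 2.44; unemployed unchanged → E = 122.66, U = 13.66, labor force = 136.32 million.
New unemployment rate = 13.66 / 136.32 = 10.02%.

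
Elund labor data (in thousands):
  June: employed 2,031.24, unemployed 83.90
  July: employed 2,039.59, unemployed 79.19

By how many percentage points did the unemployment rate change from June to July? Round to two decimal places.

The unemployment rate changed by −0.23 percentage points.

June: labor force = 2,031.24 + 83.90 = 2,115.14; u = 83.90/2,115.14 = 3.97%.
July: labor force = 2,039.59 + 79.19 = 2,118.78; u = 79.19/2,118.78 = 3.74%.
Change = 3.74% − 3.97% = −0.23 pp.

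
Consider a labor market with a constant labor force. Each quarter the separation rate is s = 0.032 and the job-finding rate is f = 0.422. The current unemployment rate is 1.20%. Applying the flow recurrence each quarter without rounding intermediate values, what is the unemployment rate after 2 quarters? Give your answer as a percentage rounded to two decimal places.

Unemployment rate after two quarters ≈ 5.30%.

With a fixed labor force, u_{t+1} = u_t + s·(1−u_t) − f·u_t = u_t·(1−s−f) + s.
Here 1−s−f = 0.546 and s = 0.032.
u_1 = 0.012000 × 0.546 + 0.032 = 0.038552.
u_2 = 0.038552 × 0.546 + 0.032 = 0.053049.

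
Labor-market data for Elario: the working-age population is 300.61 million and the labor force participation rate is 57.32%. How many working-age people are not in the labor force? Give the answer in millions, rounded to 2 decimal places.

About 128.30 million are not in the labor force.

Share not in the labor force = 1 − 0.5732 = 0.4268.
Not in labor force = 0.4268 × 300.61 ≈ 128.30 million.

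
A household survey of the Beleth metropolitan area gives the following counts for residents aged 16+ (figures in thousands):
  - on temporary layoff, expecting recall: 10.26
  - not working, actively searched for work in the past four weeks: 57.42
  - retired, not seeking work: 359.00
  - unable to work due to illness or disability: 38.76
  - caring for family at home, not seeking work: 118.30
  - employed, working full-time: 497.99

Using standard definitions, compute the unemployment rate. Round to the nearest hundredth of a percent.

Employed = 497.99 thousand.
Unemployed = 10.26 + 57.42 = 67.68 thousand (jobless and actively searching, or on temporary layoff).
Labor force = 497.99 + 67.68 = 565.67 thousand.
Unemployment rate = 67.68 / 565.67 = 11.96%.

Unemployment rate ≈ 11.96%.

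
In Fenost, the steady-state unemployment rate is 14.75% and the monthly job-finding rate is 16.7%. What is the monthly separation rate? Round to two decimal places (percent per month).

Separation rate ≈ 2.89% per month.

From u* = s/(s+f): s = u·f/(1−u).
s = 0.1475 × 16.7 / (1 − 0.1475) = 2.4632 / 0.8525 ≈ 2.89% per month.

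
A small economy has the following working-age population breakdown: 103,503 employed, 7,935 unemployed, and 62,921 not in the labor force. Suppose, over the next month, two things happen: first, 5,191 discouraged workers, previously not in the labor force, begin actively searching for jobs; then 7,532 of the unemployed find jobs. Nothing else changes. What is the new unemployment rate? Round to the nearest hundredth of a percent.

Initially, labor force = 103,503 + 7,935 = 111,438, so u = 7,935/111,438 = 7.12%.
After the first change, unemployed and labor force both rise by 5,191 → E = 103,503, U = 13,126, labor force = 116,629.
After the second change, unemployed falls and employed rises by 7,532; labor force unchanged → E = 111,035, U = 5,594, labor force = 116,629.
New unemployment rate = 5,594 / 116,629 = 4.80%.

New unemployment rate ≈ 4.80%.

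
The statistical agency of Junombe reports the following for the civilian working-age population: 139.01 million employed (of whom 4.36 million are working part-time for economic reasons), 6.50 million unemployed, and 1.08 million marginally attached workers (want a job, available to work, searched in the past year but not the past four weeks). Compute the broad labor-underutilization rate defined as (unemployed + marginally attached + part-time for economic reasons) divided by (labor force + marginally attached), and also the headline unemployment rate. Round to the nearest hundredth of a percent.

Labor force = 139.01 + 6.50 = 145.51 million.
Numerator = 6.50 + 1.08 + 4.36 = 11.94 million.
Denominator = 145.51 + 1.08 = 146.59 million.
Broad rate = 11.94 / 146.59 = 8.15%.
Headline unemployment rate = 6.50 / 145.51 = 4.47%.

Broad underutilization rate ≈ 8.15%; headline unemployment rate ≈ 4.47%.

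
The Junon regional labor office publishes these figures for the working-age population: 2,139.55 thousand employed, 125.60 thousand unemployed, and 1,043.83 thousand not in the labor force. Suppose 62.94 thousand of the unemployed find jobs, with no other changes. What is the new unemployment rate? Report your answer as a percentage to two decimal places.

Initially, labor force = 2,139.55 + 125.60 = 2,265.15 thousand, so u = 125.60/2,265.15 = 5.54%.
After the change, unemployed falls and employed rises by 62.94; labor force unchanged → E = 2,202.49, U = 62.66, labor force = 2,265.15 thousand.
New unemployment rate = 62.66 / 2,265.15 = 2.77%.

New unemployment rate ≈ 2.77%.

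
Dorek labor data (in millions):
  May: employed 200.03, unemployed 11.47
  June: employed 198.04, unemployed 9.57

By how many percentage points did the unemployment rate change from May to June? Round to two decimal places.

May: labor force = 200.03 + 11.47 = 211.50; u = 11.47/211.50 = 5.42%.
June: labor force = 198.04 + 9.57 = 207.61; u = 9.57/207.61 = 4.61%.
Change = 4.61% − 5.42% = −0.81 pp.

The unemployment rate changed by −0.81 percentage points.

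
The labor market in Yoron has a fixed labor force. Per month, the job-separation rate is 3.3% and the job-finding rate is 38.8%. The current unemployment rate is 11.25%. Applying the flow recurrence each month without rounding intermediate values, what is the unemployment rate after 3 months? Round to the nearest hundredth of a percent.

Unemployment rate after three months ≈ 8.50%.

With a fixed labor force, u_{t+1} = u_t + s·(1−u_t) − f·u_t = u_t·(1−s−f) + s.
Here 1−s−f = 0.579 and s = 0.033.
u_1 = 0.112500 × 0.579 + 0.033 = 0.098138.
u_2 = 0.098138 × 0.579 + 0.033 = 0.089822.
u_3 = 0.089822 × 0.579 + 0.033 = 0.085007.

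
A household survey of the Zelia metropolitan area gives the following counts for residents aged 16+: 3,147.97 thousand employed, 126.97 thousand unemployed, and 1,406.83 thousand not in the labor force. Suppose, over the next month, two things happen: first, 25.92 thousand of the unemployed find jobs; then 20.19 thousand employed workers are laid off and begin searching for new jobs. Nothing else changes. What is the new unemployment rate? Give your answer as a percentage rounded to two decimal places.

New unemployment rate ≈ 3.70%.

Initially, labor force = 3,147.97 + 126.97 = 3,274.94 thousand, so u = 126.97/3,274.94 = 3.88%.
After the first change, unemployed falls and employed rises by 25.92; labor force unchanged → E = 3,173.89, U = 101.05, labor force = 3,274.94 thousand.
After the second change, employed falls and unemployed rises by 20.19; labor force unchanged → E = 3,153.70, U = 121.24, labor force = 3,274.94 thousand.
New unemployment rate = 121.24 / 3,274.94 = 3.70%.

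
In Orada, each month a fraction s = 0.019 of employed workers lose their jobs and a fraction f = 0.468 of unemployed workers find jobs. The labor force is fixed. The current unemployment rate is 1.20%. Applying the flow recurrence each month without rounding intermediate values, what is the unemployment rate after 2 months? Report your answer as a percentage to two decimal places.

Unemployment rate after two months ≈ 3.19%.

With a fixed labor force, u_{t+1} = u_t + s·(1−u_t) − f·u_t = u_t·(1−s−f) + s.
Here 1−s−f = 0.513 and s = 0.019.
u_1 = 0.012000 × 0.513 + 0.019 = 0.025156.
u_2 = 0.025156 × 0.513 + 0.019 = 0.031905.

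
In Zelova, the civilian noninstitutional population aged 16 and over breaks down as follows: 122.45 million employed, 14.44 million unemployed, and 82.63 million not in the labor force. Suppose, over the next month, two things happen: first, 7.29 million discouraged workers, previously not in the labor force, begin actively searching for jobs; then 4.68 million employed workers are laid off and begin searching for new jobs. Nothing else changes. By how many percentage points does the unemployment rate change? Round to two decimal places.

Initially, labor force = 122.45 + 14.44 = 136.89 million, so u = 14.44/136.89 = 10.55%.
After the first change, unemployed and labor force both rise by 7.29 → E = 122.45, U = 21.73, labor force = 144.18 million.
After the second change, employed falls and unemployed rises by 4.68; labor force unchanged → E = 117.77, U = 26.41, labor force = 144.18 million.
New unemployment rate = 26.41 / 144.18 = 18.32%.
Change = 18.32% − 10.55% = +7.77 percentage points.

The unemployment rate changes by +7.77 percentage points.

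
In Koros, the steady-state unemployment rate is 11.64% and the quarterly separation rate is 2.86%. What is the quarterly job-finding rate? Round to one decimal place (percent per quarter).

From u* = s/(s+f): f = s·(1−u)/u.
f = 2.86 × (1 − 0.1164) / 0.1164 = 2.5271 / 0.1164 ≈ 21.7% per quarter.

Job-finding rate ≈ 21.7% per quarter.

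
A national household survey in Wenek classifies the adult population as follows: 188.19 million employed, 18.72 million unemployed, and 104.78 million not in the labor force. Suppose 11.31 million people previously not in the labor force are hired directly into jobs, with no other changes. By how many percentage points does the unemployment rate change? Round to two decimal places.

The unemployment rate changes by −0.47 percentage points.

Initially, labor force = 188.19 + 18.72 = 206.91 million, so u = 18.72/206.91 = 9.05%.
After the change, employed and labor force both rise by 11.31; unemployed unchanged → E = 199.50, U = 18.72, labor force = 218.22 million.
New unemployment rate = 18.72 / 218.22 = 8.58%.
Change = 8.58% − 9.05% = −0.47 percentage points.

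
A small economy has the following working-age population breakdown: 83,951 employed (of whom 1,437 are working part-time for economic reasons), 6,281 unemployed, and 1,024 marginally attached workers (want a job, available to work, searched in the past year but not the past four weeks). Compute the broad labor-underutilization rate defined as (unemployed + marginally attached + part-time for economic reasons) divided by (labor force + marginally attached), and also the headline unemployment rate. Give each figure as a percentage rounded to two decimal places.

Labor force = 83,951 + 6,281 = 90,232.
Numerator = 6,281 + 1,024 + 1,437 = 8,742.
Denominator = 90,232 + 1,024 = 91,256.
Broad rate = 8,742 / 91,256 = 9.58%.
Headline unemployment rate = 6,281 / 90,232 = 6.96%.

Broad underutilization rate ≈ 9.58%; headline unemployment rate ≈ 6.96%.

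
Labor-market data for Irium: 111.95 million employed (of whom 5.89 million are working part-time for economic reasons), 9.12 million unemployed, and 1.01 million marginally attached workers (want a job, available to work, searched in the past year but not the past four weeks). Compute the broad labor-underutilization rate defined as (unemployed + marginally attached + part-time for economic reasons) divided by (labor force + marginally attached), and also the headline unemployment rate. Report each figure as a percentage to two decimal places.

Broad underutilization rate ≈ 13.12%; headline unemployment rate ≈ 7.53%.

Labor force = 111.95 + 9.12 = 121.07 million.
Numerator = 9.12 + 1.01 + 5.89 = 16.02 million.
Denominator = 121.07 + 1.01 = 122.08 million.
Broad rate = 16.02 / 122.08 = 13.12%.
Headline unemployment rate = 9.12 / 121.07 = 7.53%.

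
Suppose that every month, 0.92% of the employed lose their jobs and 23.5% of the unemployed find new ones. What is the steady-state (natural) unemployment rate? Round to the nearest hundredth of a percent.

Steady-state unemployment rate ≈ 3.77%.

At steady state the flows balance: s·E = f·U, so U/(E+U) = s/(s+f).
u* = 0.92 / (0.92 + 23.5) = 0.92 / 24.42 = 3.77%.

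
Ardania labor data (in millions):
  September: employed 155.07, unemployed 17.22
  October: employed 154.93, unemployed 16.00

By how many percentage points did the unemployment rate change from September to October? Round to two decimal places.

September: labor force = 155.07 + 17.22 = 172.29; u = 17.22/172.29 = 9.99%.
October: labor force = 154.93 + 16.00 = 170.93; u = 16.00/170.93 = 9.36%.
Change = 9.36% − 9.99% = −0.63 pp.

The unemployment rate changed by −0.63 percentage points.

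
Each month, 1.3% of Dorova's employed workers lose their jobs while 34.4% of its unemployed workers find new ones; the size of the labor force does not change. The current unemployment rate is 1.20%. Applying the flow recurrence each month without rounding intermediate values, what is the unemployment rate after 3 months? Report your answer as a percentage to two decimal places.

Unemployment rate after three months ≈ 2.99%.

With a fixed labor force, u_{t+1} = u_t + s·(1−u_t) − f·u_t = u_t·(1−s−f) + s.
Here 1−s−f = 0.643 and s = 0.013.
u_1 = 0.012000 × 0.643 + 0.013 = 0.020716.
u_2 = 0.020716 × 0.643 + 0.013 = 0.026320.
u_3 = 0.026320 × 0.643 + 0.013 = 0.029924.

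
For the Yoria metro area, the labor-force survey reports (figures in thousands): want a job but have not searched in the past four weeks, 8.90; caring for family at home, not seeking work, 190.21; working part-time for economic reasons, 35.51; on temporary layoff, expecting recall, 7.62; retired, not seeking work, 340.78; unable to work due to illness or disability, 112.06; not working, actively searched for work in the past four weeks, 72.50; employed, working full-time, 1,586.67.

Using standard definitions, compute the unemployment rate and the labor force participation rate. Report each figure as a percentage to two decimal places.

Unemployment rate ≈ 4.71%; labor force participation rate ≈ 72.31%.

Employed = 35.51 + 1,586.67 = 1,622.18 thousand (anyone who worked, including part-time for economic reasons, counts as employed).
Unemployed = 7.62 + 72.50 = 80.12 thousand (jobless and actively searching, or on temporary layoff).
Labor force = 1,622.18 + 80.12 = 1,702.30 thousand.
Not in labor force = 8.90 + 190.21 + 340.78 + 112.06 = 651.95 thousand (those not working and not actively searching are outside the labor force — including those who want a job but have given up searching).
Civilian working-age population = 1,702.30 + 651.95 = 2,354.25 thousand.
Unemployment rate = 80.12 / 1,702.30 = 4.71%.
Labor force participation rate = 1,702.30 / 2,354.25 = 72.31%.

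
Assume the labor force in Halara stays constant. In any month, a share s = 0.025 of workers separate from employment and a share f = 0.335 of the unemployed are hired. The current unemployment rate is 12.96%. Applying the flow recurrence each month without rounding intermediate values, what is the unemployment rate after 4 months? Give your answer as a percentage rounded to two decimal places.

With a fixed labor force, u_{t+1} = u_t + s·(1−u_t) − f·u_t = u_t·(1−s−f) + s.
Here 1−s−f = 0.640 and s = 0.025.
u_1 = 0.129600 × 0.640 + 0.025 = 0.107944.
u_2 = 0.107944 × 0.640 + 0.025 = 0.094084.
u_3 = 0.094084 × 0.640 + 0.025 = 0.085214.
u_4 = 0.085214 × 0.640 + 0.025 = 0.079537.

Unemployment rate after four months ≈ 7.95%.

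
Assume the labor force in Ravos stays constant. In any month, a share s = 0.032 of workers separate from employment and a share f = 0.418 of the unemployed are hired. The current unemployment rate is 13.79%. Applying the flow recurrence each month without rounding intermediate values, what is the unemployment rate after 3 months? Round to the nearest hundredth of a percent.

Unemployment rate after three months ≈ 8.22%.

With a fixed labor force, u_{t+1} = u_t + s·(1−u_t) − f·u_t = u_t·(1−s−f) + s.
Here 1−s−f = 0.550 and s = 0.032.
u_1 = 0.137900 × 0.550 + 0.032 = 0.107845.
u_2 = 0.107845 × 0.550 + 0.032 = 0.091315.
u_3 = 0.091315 × 0.550 + 0.032 = 0.082223.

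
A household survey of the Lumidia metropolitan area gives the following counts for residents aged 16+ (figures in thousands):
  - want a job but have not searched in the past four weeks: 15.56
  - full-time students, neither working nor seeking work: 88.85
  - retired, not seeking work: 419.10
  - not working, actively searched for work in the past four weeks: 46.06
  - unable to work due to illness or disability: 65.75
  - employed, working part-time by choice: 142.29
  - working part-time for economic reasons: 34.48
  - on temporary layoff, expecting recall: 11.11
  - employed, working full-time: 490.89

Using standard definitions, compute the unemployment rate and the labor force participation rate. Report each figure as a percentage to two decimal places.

Unemployment rate ≈ 7.89%; labor force participation rate ≈ 55.16%.

Employed = 142.29 + 34.48 + 490.89 = 667.66 thousand (anyone who worked, including part-time for economic reasons, counts as employed).
Unemployed = 46.06 + 11.11 = 57.17 thousand (jobless and actively searching, or on temporary layoff).
Labor force = 667.66 + 57.17 = 724.83 thousand.
Not in labor force = 15.56 + 88.85 + 419.10 + 65.75 = 589.26 thousand (those not working and not actively searching are outside the labor force — including those who want a job but have given up searching).
Civilian working-age population = 724.83 + 589.26 = 1,314.09 thousand.
Unemployment rate = 57.17 / 724.83 = 7.89%.
Labor force participation rate = 724.83 / 1,314.09 = 55.16%.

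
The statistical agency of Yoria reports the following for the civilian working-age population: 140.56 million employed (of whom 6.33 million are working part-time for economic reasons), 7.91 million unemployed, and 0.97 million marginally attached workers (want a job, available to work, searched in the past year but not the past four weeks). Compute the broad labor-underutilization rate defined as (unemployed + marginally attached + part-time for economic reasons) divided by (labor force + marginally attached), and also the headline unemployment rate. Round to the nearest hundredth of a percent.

Broad underutilization rate ≈ 10.18%; headline unemployment rate ≈ 5.33%.

Labor force = 140.56 + 7.91 = 148.47 million.
Numerator = 7.91 + 0.97 + 6.33 = 15.21 million.
Denominator = 148.47 + 0.97 = 149.44 million.
Broad rate = 15.21 / 149.44 = 10.18%.
Headline unemployment rate = 7.91 / 148.47 = 5.33%.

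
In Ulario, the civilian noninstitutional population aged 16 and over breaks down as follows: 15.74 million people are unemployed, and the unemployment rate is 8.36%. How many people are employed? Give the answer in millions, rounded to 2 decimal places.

Labor force = U / u = 15.74 / 0.0836 ≈ 188.28 million.
Employed = labor force − unemployed = 188.28 − 15.74 = 172.54 million.

About 172.54 million are employed.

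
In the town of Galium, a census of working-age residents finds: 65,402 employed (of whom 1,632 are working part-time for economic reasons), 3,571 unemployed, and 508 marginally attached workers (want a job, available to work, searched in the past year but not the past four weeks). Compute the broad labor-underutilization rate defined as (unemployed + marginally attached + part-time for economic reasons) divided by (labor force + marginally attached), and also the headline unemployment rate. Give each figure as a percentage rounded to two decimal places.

Labor force = 65,402 + 3,571 = 68,973.
Numerator = 3,571 + 508 + 1,632 = 5,711.
Denominator = 68,973 + 508 = 69,481.
Broad rate = 5,711 / 69,481 = 8.22%.
Headline unemployment rate = 3,571 / 68,973 = 5.18%.

Broad underutilization rate ≈ 8.22%; headline unemployment rate ≈ 5.18%.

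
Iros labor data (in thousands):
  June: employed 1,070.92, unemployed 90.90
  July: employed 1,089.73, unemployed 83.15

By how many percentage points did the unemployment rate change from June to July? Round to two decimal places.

The unemployment rate changed by −0.73 percentage points.

June: labor force = 1,070.92 + 90.90 = 1,161.82; u = 90.90/1,161.82 = 7.82%.
July: labor force = 1,089.73 + 83.15 = 1,172.88; u = 83.15/1,172.88 = 7.09%.
Change = 7.09% − 7.82% = −0.73 pp.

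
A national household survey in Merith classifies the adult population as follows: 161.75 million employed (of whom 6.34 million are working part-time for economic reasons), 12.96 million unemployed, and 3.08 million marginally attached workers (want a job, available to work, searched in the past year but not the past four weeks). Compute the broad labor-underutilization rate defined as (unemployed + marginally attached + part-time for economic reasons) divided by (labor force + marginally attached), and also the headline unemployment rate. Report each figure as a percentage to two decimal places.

Broad underutilization rate ≈ 12.59%; headline unemployment rate ≈ 7.42%.

Labor force = 161.75 + 12.96 = 174.71 million.
Numerator = 12.96 + 3.08 + 6.34 = 22.38 million.
Denominator = 174.71 + 3.08 = 177.79 million.
Broad rate = 22.38 / 177.79 = 12.59%.
Headline unemployment rate = 12.96 / 174.71 = 7.42%.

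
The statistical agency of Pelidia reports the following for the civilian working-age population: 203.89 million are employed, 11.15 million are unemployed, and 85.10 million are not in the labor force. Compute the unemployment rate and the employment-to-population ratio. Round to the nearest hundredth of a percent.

Unemployment rate ≈ 5.19%; employment-population ratio ≈ 67.93%.

Labor force = employed + unemployed = 203.89 + 11.15 = 215.04 million.
Working-age population = 215.04 + 85.10 = 300.14 million.
Unemployment rate = 11.15 / 215.04 = 5.19%.
Employment-population ratio = 203.89 / 300.14 = 67.93%.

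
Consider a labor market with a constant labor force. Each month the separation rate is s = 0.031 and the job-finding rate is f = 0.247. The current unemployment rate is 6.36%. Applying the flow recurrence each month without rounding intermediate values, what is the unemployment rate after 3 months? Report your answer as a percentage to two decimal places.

With a fixed labor force, u_{t+1} = u_t + s·(1−u_t) − f·u_t = u_t·(1−s−f) + s.
Here 1−s−f = 0.722 and s = 0.031.
u_1 = 0.063600 × 0.722 + 0.031 = 0.076919.
u_2 = 0.076919 × 0.722 + 0.031 = 0.086536.
u_3 = 0.086536 × 0.722 + 0.031 = 0.093479.

Unemployment rate after three months ≈ 9.35%.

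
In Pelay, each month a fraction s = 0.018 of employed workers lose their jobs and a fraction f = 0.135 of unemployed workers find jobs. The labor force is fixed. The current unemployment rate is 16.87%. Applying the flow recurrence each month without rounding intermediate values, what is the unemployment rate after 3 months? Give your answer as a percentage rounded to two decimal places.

Unemployment rate after three months ≈ 14.87%.

With a fixed labor force, u_{t+1} = u_t + s·(1−u_t) − f·u_t = u_t·(1−s−f) + s.
Here 1−s−f = 0.847 and s = 0.018.
u_1 = 0.168700 × 0.847 + 0.018 = 0.160889.
u_2 = 0.160889 × 0.847 + 0.018 = 0.154273.
u_3 = 0.154273 × 0.847 + 0.018 = 0.148669.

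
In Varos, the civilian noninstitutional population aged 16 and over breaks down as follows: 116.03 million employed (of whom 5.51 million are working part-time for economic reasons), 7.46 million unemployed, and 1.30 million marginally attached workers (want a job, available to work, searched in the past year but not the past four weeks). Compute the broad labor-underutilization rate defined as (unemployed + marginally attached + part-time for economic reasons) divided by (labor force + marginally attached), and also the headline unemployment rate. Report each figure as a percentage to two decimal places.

Broad underutilization rate ≈ 11.44%; headline unemployment rate ≈ 6.04%.

Labor force = 116.03 + 7.46 = 123.49 million.
Numerator = 7.46 + 1.30 + 5.51 = 14.27 million.
Denominator = 123.49 + 1.30 = 124.79 million.
Broad rate = 14.27 / 124.79 = 11.44%.
Headline unemployment rate = 7.46 / 123.49 = 6.04%.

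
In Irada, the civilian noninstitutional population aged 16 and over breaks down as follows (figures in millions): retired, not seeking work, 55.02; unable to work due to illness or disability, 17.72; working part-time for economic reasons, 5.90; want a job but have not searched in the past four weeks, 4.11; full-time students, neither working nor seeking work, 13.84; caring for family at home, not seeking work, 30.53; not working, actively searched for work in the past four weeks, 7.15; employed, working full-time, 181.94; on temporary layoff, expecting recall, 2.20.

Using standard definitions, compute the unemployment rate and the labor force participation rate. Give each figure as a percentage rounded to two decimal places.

Employed = 5.90 + 181.94 = 187.84 million (anyone who worked, including part-time for economic reasons, counts as employed).
Unemployed = 7.15 + 2.20 = 9.35 million (jobless and actively searching, or on temporary layoff).
Labor force = 187.84 + 9.35 = 197.19 million.
Not in labor force = 55.02 + 17.72 + 4.11 + 13.84 + 30.53 = 121.22 million (those not working and not actively searching are outside the labor force — including those who want a job but have given up searching).
Civilian working-age population = 197.19 + 121.22 = 318.41 million.
Unemployment rate = 9.35 / 197.19 = 4.74%.
Labor force participation rate = 197.19 / 318.41 = 61.93%.

Unemployment rate ≈ 4.74%; labor force participation rate ≈ 61.93%.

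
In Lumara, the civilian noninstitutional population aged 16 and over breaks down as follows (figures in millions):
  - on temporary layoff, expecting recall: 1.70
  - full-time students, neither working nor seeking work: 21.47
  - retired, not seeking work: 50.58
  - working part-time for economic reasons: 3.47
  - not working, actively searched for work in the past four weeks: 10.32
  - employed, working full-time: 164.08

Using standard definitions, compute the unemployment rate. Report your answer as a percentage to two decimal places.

Employed = 3.47 + 164.08 = 167.55 million (anyone who worked, including part-time for economic reasons, counts as employed).
Unemployed = 1.70 + 10.32 = 12.02 million (jobless and actively searching, or on temporary layoff).
Labor force = 167.55 + 12.02 = 179.57 million.
Unemployment rate = 12.02 / 179.57 = 6.69%.

Unemployment rate ≈ 6.69%.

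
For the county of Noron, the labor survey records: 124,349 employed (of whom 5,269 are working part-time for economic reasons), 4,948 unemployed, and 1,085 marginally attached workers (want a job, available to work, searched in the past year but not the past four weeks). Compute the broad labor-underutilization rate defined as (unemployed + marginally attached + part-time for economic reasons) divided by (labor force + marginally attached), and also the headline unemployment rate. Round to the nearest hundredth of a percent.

Broad underutilization rate ≈ 8.67%; headline unemployment rate ≈ 3.83%.

Labor force = 124,349 + 4,948 = 129,297.
Numerator = 4,948 + 1,085 + 5,269 = 11,302.
Denominator = 129,297 + 1,085 = 130,382.
Broad rate = 11,302 / 130,382 = 8.67%.
Headline unemployment rate = 4,948 / 129,297 = 3.83%.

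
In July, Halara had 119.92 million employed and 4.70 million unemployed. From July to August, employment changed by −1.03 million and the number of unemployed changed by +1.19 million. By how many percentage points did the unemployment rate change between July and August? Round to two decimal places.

July: labor force = 119.92 + 4.70 = 124.62; u = 4.70/124.62 = 3.77%.
August: labor force = 118.89 + 5.89 = 124.78; u = 5.89/124.78 = 4.72%.
Change = 4.72% − 3.77% = +0.95 pp.

The unemployment rate changed by +0.95 percentage points.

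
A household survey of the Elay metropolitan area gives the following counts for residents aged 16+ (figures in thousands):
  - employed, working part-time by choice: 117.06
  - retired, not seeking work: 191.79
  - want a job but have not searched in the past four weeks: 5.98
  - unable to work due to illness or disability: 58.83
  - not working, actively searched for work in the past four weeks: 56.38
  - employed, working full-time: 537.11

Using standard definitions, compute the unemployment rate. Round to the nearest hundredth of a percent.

Employed = 117.06 + 537.11 = 654.17 thousand.
Unemployed = 56.38 thousand.
Labor force = 654.17 + 56.38 = 710.55 thousand.
Unemployment rate = 56.38 / 710.55 = 7.93%.

Unemployment rate ≈ 7.93%.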